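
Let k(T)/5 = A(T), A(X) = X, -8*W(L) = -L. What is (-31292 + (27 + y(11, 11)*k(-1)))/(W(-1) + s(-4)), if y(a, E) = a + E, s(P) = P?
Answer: 251000/33 ≈ 7606.1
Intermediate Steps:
W(L) = L/8 (W(L) = -(-1)*L/8 = L/8)
k(T) = 5*T
y(a, E) = E + a
(-31292 + (27 + y(11, 11)*k(-1)))/(W(-1) + s(-4)) = (-31292 + (27 + (11 + 11)*(5*(-1))))/((1/8)*(-1) - 4) = (-31292 + (27 + 22*(-5)))/(-1/8 - 4) = (-31292 + (27 - 110))/(-33/8) = (-31292 - 83)*(-8/33) = -31375*(-8/33) = 251000/33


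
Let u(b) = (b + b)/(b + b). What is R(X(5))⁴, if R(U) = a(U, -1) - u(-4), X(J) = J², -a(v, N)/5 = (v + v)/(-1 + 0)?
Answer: 3844124001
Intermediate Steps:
u(b) = 1 (u(b) = (2*b)/((2*b)) = (2*b)*(1/(2*b)) = 1)
a(v, N) = 10*v (a(v, N) = -5*(v + v)/(-1 + 0) = -5*2*v/(-1) = -5*2*v*(-1) = -(-10)*v = 10*v)
R(U) = -1 + 10*U (R(U) = 10*U - 1*1 = 10*U - 1 = -1 + 10*U)
R(X(5))⁴ = (-1 + 10*5²)⁴ = (-1 + 10*25)⁴ = (-1 + 250)⁴ = 249⁴ = 3844124001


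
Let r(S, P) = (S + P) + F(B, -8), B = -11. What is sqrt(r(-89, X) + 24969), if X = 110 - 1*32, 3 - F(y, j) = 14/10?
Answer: sqrt(623990)/5 ≈ 157.99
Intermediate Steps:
F(y, j) = 8/5 (F(y, j) = 3 - 14/10 = 3 - 1*7/5 = 3 - 7/5 = 8/5)
X = 78 (X = 110 - 32 = 78)
r(S, P) = 8/5 + P + S (r(S, P) = (S + P) + 8/5 = (P + S) + 8/5 = 8/5 + P + S)
sqrt(r(-89, X) + 24969) = sqrt((8/5 + 78 - 89) + 24969) = sqrt(-47/5 + 24969) = sqrt(124798/5) = sqrt(623990)/5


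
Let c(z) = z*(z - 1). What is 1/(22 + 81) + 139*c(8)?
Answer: 801753/103 ≈ 7784.0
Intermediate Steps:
c(z) = z*(-1 + z)
1/(22 + 81) + 139*c(8) = 1/(22 + 81) + 139*(8*(-1 + 8)) = 1/103 + 139*(8*7) = 1/103 + 139*56 = 1/103 + 7784 = 801753/103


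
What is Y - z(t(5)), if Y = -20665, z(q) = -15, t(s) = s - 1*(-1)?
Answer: -20650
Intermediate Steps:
t(s) = 1 + s (t(s) = s + 1 = 1 + s)
Y - z(t(5)) = -20665 - 1*(-15) = -20665 + 15 = -20650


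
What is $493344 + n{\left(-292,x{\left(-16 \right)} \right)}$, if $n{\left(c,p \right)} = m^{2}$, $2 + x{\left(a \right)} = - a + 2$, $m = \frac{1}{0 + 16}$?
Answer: $\frac{126296065}{256} \approx 4.9334 \cdot 10^{5}$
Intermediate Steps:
$m = \frac{1}{16} \approx 0.0625$
$x{\left(a \right)} = - a$ ($x{\left(a \right)} = -2 - \left(-2 + a\right) = - a$)
$n{\left(c,p \right)} = \frac{1}{256}$ ($n{\left(c,p \right)} = \left(\frac{1}{16}\right)^{2} = \frac{1}{256}$)
$493344 + n{\left(-292,x{\left(-16 \right)} \right)} = 493344 + \frac{1}{256} = \frac{126296065}{256}$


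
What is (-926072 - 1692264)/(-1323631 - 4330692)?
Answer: 2618336/5654323 ≈ 0.46307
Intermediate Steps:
(-926072 - 1692264)/(-1323631 - 4330692) = -2618336/(-5654323) = -2618336*(-1/5654323) = 2618336/5654323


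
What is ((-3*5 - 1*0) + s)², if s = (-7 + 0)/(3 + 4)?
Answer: 256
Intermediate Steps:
s = -1 (s = -7/7 = -7*⅐ = -1)
((-3*5 - 1*0) + s)² = ((-3*5 - 1*0) - 1)² = ((-15 + 0) - 1)² = (-15 - 1)² = (-16)² = 256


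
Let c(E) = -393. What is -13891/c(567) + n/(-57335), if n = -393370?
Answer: 190206979/4506531 ≈ 42.207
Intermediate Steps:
-13891/c(567) + n/(-57335) = -13891/(-393) - 393370/(-57335) = -13891*(-1/393) - 393370*(-1/57335) = 13891/393 + 78674/11467 = 190206979/4506531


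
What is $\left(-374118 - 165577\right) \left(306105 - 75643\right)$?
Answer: $-124379189090$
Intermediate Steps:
$\left(-374118 - 165577\right) \left(306105 - 75643\right) = \left(-539695\right) 230462 = -124379189090$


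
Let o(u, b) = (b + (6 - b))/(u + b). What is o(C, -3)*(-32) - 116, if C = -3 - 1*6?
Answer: -100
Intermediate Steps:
C = -9 (C = -3 - 6 = -9)
o(u, b) = 6/(b + u)
o(C, -3)*(-32) - 116 = (6/(-3 - 9))*(-32) - 116 = (6/(-12))*(-32) - 116 = (6*(-1/12))*(-32) - 116 = -½*(-32) - 116 = 16 - 116 = -100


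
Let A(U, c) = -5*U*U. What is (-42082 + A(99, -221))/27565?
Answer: -91087/27565 ≈ -3.3044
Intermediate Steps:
A(U, c) = -5*U²
(-42082 + A(99, -221))/27565 = (-42082 - 5*99²)/27565 = (-42082 - 5*9801)*(1/27565) = (-42082 - 49005)*(1/27565) = -91087*1/27565 = -91087/27565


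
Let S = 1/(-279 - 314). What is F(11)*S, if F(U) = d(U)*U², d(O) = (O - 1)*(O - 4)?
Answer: -8470/593 ≈ -14.283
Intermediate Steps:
d(O) = (-1 + O)*(-4 + O)
S = -1/593 (S = 1/(-593) = -1/593 ≈ -0.0016863)
F(U) = U²*(4 + U² - 5*U) (F(U) = (4 + U² - 5*U)*U² = U²*(4 + U² - 5*U))
F(11)*S = (11²*(4 + 11² - 5*11))*(-1/593) = (121*(4 + 121 - 55))*(-1/593) = (121*70)*(-1/593) = 8470*(-1/593) = -8470/593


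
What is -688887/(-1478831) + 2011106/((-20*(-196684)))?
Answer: 2841973455623/2908623964040 ≈ 0.97709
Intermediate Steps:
-688887/(-1478831) + 2011106/((-20*(-196684))) = -688887*(-1/1478831) + 2011106/3933680 = 688887/1478831 + 2011106*(1/3933680) = 688887/1478831 + 1005553/1966840 = 2841973455623/2908623964040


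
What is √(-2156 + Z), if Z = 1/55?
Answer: 79*I*√1045/55 ≈ 46.433*I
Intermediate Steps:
Z = 1/55 ≈ 0.018182
√(-2156 + Z) = √(-2156 + 1/55) = √(-118579/55) = 79*I*√1045/55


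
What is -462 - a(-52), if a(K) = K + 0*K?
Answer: -410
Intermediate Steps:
a(K) = K (a(K) = K + 0 = K)
-462 - a(-52) = -462 - 1*(-52) = -462 + 52 = -410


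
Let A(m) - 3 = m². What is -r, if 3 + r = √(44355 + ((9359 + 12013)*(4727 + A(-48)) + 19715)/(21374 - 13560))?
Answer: 3 - √3883091762062/7814 ≈ -249.18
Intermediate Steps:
A(m) = 3 + m²
r = -3 + √3883091762062/7814 (r = -3 + √(44355 + ((9359 + 12013)*(4727 + (3 + (-48)²)) + 19715)/(21374 - 13560)) = -3 + √(44355 + (21372*(4727 + (3 + 2304)) + 19715)/7814) = -3 + √(44355 + (21372*(4727 + 2307) + 19715)*(1/7814)) = -3 + √(44355 + (21372*7034 + 19715)*(1/7814)) = -3 + √(44355 + (150330648 + 19715)*(1/7814)) = -3 + √(44355 + 150350363*(1/7814)) = -3 + √(44355 + 150350363/7814) = -3 + √(496940333/7814) = -3 + √3883091762062/7814 ≈ 249.18)
-r = -(-3 + √3883091762062/7814) = 3 - √3883091762062/7814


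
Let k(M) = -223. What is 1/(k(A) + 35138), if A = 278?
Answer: 1/34915 ≈ 2.8641e-5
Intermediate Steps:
1/(k(A) + 35138) = 1/(-223 + 35138) = 1/34915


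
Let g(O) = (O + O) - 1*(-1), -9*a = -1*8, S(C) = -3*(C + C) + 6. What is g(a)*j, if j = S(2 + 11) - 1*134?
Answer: -5150/9 ≈ -572.22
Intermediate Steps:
S(C) = 6 - 6*C (S(C) = -6*C + 6 = 6 - 6*C)
j = -206 (j = (6 - 6*(2 + 11)) - 1*134 = (6 - 6*13) - 134 = (6 - 78) - 134 = -72 - 134 = -206)
a = 8/9 (a = -(-1)*8/9 = -1/9*(-8) = 8/9 ≈ 0.88889)
g(O) = 1 + 2*O (g(O) = 2*O + 1 = 1 + 2*O)
g(a)*j = (1 + 2*(8/9))*(-206) = (1 + 16/9)*(-206) = (25/9)*(-206) = -5150/9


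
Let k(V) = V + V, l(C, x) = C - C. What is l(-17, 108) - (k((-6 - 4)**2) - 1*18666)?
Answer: 18466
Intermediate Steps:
l(C, x) = 0
k(V) = 2*V
l(-17, 108) - (k((-6 - 4)**2) - 1*18666) = 0 - (2*(-6 - 4)**2 - 1*18666) = 0 - (2*(-10)**2 - 18666) = 0 - (2*100 - 18666) = 0 - (200 - 18666) = 0 - 1*(-18466) = 0 + 18466 = 18466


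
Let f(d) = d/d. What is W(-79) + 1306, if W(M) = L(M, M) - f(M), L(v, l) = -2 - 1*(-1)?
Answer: 1304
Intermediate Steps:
L(v, l) = -1 (L(v, l) = -2 + 1 = -1)
f(d) = 1
W(M) = -2 (W(M) = -1 - 1*1 = -1 - 1 = -2)
W(-79) + 1306 = -2 + 1306 = 1304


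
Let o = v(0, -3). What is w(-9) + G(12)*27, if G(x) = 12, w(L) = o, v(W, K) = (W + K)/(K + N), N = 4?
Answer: 321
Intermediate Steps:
v(W, K) = (K + W)/(4 + K) (v(W, K) = (W + K)/(K + 4) = (K + W)/(4 + K))
o = -3 (o = (-3 + 0)/(4 - 3) = -3/1 = 1*(-3) = -3)
w(L) = -3
w(-9) + G(12)*27 = -3 + 12*27 = -3 + 324 = 321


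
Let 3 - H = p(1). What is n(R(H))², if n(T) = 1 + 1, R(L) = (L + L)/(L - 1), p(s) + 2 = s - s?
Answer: 4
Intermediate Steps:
p(s) = -2 (p(s) = -2 + (s - s) = -2 + 0 = -2)
H = 5 (H = 3 - 1*(-2) = 3 + 2 = 5)
R(L) = 2*L/(-1 + L) (R(L) = (2*L)/(-1 + L) = 2*L/(-1 + L))
n(T) = 2
n(R(H))² = 2² = 4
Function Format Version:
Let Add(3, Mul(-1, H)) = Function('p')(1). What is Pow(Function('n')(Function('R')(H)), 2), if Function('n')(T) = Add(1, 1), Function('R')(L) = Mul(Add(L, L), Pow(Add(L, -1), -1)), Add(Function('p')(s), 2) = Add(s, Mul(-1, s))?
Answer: 4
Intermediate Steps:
Function('p')(s) = -2 (Function('p')(s) = Add(-2, Add(s, Mul(-1, s))) = Add(-2, 0) = -2)
H = 5 (H = Add(3, Mul(-1, -2)) = Add(3, 2) = 5)
Function('R')(L) = Mul(2, L, Pow(Add(-1, L), -1)) (Function('R')(L) = Mul(Mul(2, L), Pow(Add(-1, L), -1)) = Mul(2, L, Pow(Add(-1, L), -1)))
Function('n')(T) = 2
Pow(Function('n')(Function('R')(H)), 2) = Pow(2, 2) = 4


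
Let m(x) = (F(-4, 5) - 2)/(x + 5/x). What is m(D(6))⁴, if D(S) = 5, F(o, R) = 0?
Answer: 1/81 ≈ 0.012346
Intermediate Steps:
m(x) = -2/(x + 5/x) (m(x) = (0 - 2)/(x + 5/x) = -2/(x + 5/x))
m(D(6))⁴ = (-2*5/(5 + 5²))⁴ = (-2*5/(5 + 25))⁴ = (-2*5/30)⁴ = (-2*5*1/30)⁴ = (-⅓)⁴ = 1/81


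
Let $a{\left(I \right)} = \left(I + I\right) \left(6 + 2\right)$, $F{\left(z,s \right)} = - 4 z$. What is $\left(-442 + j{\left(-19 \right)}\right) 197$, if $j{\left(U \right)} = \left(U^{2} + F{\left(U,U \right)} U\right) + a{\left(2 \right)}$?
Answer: $-294121$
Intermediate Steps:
$a{\left(I \right)} = 16 I$ ($a{\left(I \right)} = 2 I 8 = 16 I$)
$j{\left(U \right)} = 32 - 3 U^{2}$ ($j{\left(U \right)} = \left(U^{2} + - 4 U U\right) + 16 \cdot 2 = \left(U^{2} - 4 U^{2}\right) + 32 = - 3 U^{2} + 32 = 32 - 3 U^{2}$)
$\left(-442 + j{\left(-19 \right)}\right) 197 = \left(-442 + \left(32 - 3 \left(-19\right)^{2}\right)\right) 197 = \left(-442 + \left(32 - 1083\right)\right) 197 = \left(-442 - 1051\right) 197 = \left(-1493\right) 197 = -294121$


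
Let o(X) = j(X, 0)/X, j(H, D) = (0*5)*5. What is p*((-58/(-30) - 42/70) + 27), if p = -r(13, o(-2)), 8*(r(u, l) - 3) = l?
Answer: -85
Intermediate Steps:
j(H, D) = 0 (j(H, D) = 0*5 = 0)
o(X) = 0 (o(X) = 0/X = 0)
r(u, l) = 3 + l/8
p = -3 (p = -(3 + (⅛)*0) = -(3 + 0) = -1*3 = -3)
p*((-58/(-30) - 42/70) + 27) = -3*((-58/(-30) - 42/70) + 27) = -3*((-58*(-1/30) - 42*1/70) + 27) = -3*((29/15 - ⅗) + 27) = -3*(4/3 + 27) = -3*85/3 = -85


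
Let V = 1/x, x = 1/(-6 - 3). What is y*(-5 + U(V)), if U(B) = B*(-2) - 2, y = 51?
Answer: 561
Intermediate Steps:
x = -⅑ (x = 1/(-9) = -⅑ ≈ -0.11111)
V = -9 (V = 1/(-⅑) = -9)
U(B) = -2 - 2*B (U(B) = -2*B - 2 = -2 - 2*B)
y*(-5 + U(V)) = 51*(-5 + (-2 - 2*(-9))) = 51*(-5 + (-2 + 18)) = 51*(-5 + 16) = 51*11 = 561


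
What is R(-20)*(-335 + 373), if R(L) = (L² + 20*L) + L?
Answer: -760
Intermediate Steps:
R(L) = L² + 21*L
R(-20)*(-335 + 373) = (-20*(21 - 20))*(-335 + 373) = -20*1*38 = -20*38 = -760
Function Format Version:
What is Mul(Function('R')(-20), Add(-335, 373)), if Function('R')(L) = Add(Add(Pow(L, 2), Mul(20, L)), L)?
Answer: -760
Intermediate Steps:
Function('R')(L) = Add(Pow(L, 2), Mul(21, L))
Mul(Function('R')(-20), Add(-335, 373)) = Mul(Mul(-20, Add(21, -20)), Add(-335, 373)) = Mul(Mul(-20, 1), 38) = Mul(-20, 38) = -760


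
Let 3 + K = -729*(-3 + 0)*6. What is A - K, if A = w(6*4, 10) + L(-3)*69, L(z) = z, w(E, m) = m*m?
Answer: -13226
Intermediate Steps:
w(E, m) = m²
K = 13119 (K = -3 - 729*(-3 + 0)*6 = -3 - (-2187)*6 = -3 - 729*(-18) = -3 + 13122 = 13119)
A = -107 (A = 10² - 3*69 = 100 - 207 = -107)
A - K = -107 - 1*13119 = -107 - 13119 = -13226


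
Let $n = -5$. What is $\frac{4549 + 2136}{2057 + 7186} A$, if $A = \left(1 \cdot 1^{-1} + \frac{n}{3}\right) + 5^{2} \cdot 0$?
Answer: $- \frac{13370}{27729} \approx -0.48217$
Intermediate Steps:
$A = - \frac{2}{3}$ ($A = \left(1 \cdot 1^{-1} - \frac{5}{3}\right) + 5^{2} \cdot 0 = \left(1 \cdot 1 - \frac{5}{3}\right) + 25 \cdot 0 = \left(1 - \frac{5}{3}\right) + 0 = - \frac{2}{3} + 0 = - \frac{2}{3} \approx -0.66667$)
$\frac{4549 + 2136}{2057 + 7186} A = \frac{4549 + 2136}{2057 + 7186} \left(- \frac{2}{3}\right) = \frac{6685}{9243} \left(- \frac{2}{3}\right) = - \frac{13370}{27729}$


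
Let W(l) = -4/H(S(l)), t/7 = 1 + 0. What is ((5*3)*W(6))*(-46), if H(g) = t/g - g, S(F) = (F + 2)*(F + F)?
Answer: -264960/9209 ≈ -28.772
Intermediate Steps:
t = 7 (t = 7*(1 + 0) = 7*1 = 7)
S(F) = 2*F*(2 + F) (S(F) = (2 + F)*(2*F) = 2*F*(2 + F))
H(g) = -g + 7/g (H(g) = 7/g - g = -g + 7/g)
W(l) = -4/(-2*l*(2 + l) + 7/(2*l*(2 + l))) (W(l) = -4/(-2*l*(2 + l) + 7/((2*l*(2 + l)))) = -4/(-2*l*(2 + l) + 7*(1/(2*l*(2 + l)))) = -4/(-2*l*(2 + l) + 7/(2*l*(2 + l))))
((5*3)*W(6))*(-46) = ((5*3)*(8*6*(2 + 6)/(-7 + 4*6**2*(2 + 6)**2)))*(-46) = (15*(8*6*8/(-7 + 4*36*8**2)))*(-46) = (15*(8*6*8/(-7 + 4*36*64)))*(-46) = (15*(8*6*8/(-7 + 9216)))*(-46) = (15*(8*6*8/9209))*(-46) = (15*(8*6*(1/9209)*8))*(-46) = (15*(384/9209))*(-46) = (5760/9209)*(-46) = -264960/9209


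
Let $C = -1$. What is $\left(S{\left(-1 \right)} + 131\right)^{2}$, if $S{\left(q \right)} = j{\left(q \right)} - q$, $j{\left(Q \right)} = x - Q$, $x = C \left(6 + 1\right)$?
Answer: $15876$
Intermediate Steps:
$x = -7$ ($x = - (6 + 1) = \left(-1\right) 7 = -7$)
$j{\left(Q \right)} = -7 - Q$
$S{\left(q \right)} = -7 - 2 q$ ($S{\left(q \right)} = \left(-7 - q\right) - q = -7 - 2 q$)
$\left(S{\left(-1 \right)} + 131\right)^{2} = \left(\left(-7 - -2\right) + 131\right)^{2} = \left(\left(-7 + 2\right) + 131\right)^{2} = \left(-5 + 131\right)^{2} = 126^{2} = 15876$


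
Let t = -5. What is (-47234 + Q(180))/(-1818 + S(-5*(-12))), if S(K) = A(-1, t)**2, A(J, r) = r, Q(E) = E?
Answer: 47054/1793 ≈ 26.243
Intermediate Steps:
S(K) = 25 (S(K) = (-5)**2 = 25)
(-47234 + Q(180))/(-1818 + S(-5*(-12))) = (-47234 + 180)/(-1818 + 25) = -47054/(-1793) = -47054*(-1/1793) = 47054/1793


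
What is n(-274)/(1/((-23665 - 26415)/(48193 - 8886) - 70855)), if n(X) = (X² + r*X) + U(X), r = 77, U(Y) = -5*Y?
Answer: -154152347427620/39307 ≈ -3.9218e+9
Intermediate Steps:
n(X) = X² + 72*X (n(X) = (X² + 77*X) - 5*X = X² + 72*X)
n(-274)/(1/((-23665 - 26415)/(48193 - 8886) - 70855)) = (-274*(72 - 274))/(1/((-23665 - 26415)/(48193 - 8886) - 70855)) = (-274*(-202))/(1/(-50080/39307 - 70855)) = 55348/(1/(-50080*1/39307 - 70855)) = 55348/(1/(-50080/39307 - 70855)) = 55348/(1/(-2785147565/39307)) = 55348/(-39307/2785147565) = 55348*(-2785147565/39307) = -154152347427620/39307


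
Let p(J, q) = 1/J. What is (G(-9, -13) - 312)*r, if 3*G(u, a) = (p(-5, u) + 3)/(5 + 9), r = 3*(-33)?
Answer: 154407/5 ≈ 30881.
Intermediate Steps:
r = -99
G(u, a) = 1/15 (G(u, a) = ((1/(-5) + 3)/(5 + 9))/3 = ((-1/5 + 3)/14)/3 = ((14/5)*(1/14))/3 = (1/3)*(1/5) = 1/15)
(G(-9, -13) - 312)*r = (1/15 - 312)*(-99) = -4679/15*(-99) = 154407/5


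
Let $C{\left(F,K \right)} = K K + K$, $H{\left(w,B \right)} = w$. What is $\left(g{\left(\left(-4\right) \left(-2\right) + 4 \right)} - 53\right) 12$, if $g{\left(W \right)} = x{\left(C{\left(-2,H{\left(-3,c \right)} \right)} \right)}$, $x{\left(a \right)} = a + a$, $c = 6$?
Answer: $-492$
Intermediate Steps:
$C{\left(F,K \right)} = K + K^{2}$ ($C{\left(F,K \right)} = K^{2} + K = K + K^{2}$)
$x{\left(a \right)} = 2 a$
$g{\left(W \right)} = 12$ ($g{\left(W \right)} = 2 \left(- 3 \left(1 - 3\right)\right) = 2 \left(\left(-3\right) \left(-2\right)\right) = 2 \cdot 6 = 12$)
$\left(g{\left(\left(-4\right) \left(-2\right) + 4 \right)} - 53\right) 12 = \left(12 - 53\right) 12 = \left(-41\right) 12 = -492$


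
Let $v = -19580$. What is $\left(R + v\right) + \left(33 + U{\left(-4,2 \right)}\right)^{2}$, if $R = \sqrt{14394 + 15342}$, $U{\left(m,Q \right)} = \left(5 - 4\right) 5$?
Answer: $-18136 + 6 \sqrt{826} \approx -17964.0$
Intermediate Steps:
$U{\left(m,Q \right)} = 5$ ($U{\left(m,Q \right)} = 1 \cdot 5 = 5$)
$R = 6 \sqrt{826}$ ($R = \sqrt{29736} = 6 \sqrt{826} \approx 172.44$)
$\left(R + v\right) + \left(33 + U{\left(-4,2 \right)}\right)^{2} = \left(6 \sqrt{826} - 19580\right) + \left(33 + 5\right)^{2} = \left(-19580 + 6 \sqrt{826}\right) + 38^{2} = \left(-19580 + 6 \sqrt{826}\right) + 1444 = -18136 + 6 \sqrt{826}$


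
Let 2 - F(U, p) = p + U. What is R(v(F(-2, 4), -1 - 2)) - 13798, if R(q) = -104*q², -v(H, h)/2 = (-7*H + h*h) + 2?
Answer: -64134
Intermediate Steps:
F(U, p) = 2 - U - p (F(U, p) = 2 - (p + U) = 2 - (U + p) = 2 + (-U - p) = 2 - U - p)
v(H, h) = -4 - 2*h² + 14*H (v(H, h) = -2*((-7*H + h*h) + 2) = -2*((-7*H + h²) + 2) = -2*((h² - 7*H) + 2) = -2*(2 + h² - 7*H) = -4 - 2*h² + 14*H)
R(v(F(-2, 4), -1 - 2)) - 13798 = -104*(-4 - 2*(-1 - 2)² + 14*(2 - 1*(-2) - 1*4))² - 13798 = -104*(-4 - 2*(-3)² + 14*(2 + 2 - 4))² - 13798 = -104*(-4 - 2*9 + 14*0)² - 13798 = -104*(-4 - 18 + 0)² - 13798 = -104*(-22)² - 13798 = -104*484 - 13798 = -50336 - 13798 = -64134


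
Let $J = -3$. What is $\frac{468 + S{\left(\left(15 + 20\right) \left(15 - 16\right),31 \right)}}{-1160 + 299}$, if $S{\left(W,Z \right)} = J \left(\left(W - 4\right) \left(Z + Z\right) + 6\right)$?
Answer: $- \frac{2568}{287} \approx -8.9477$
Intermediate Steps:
$S{\left(W,Z \right)} = -18 - 6 Z \left(-4 + W\right)$ ($S{\left(W,Z \right)} = - 3 \left(\left(W - 4\right) \left(Z + Z\right) + 6\right) = - 3 \left(\left(-4 + W\right) 2 Z + 6\right) = - 3 \left(2 Z \left(-4 + W\right) + 6\right) = - 3 \left(6 + 2 Z \left(-4 + W\right)\right) = -18 - 6 Z \left(-4 + W\right)$)
$\frac{468 + S{\left(\left(15 + 20\right) \left(15 - 16\right),31 \right)}}{-1160 + 299} = \frac{468 - \left(-726 + 6 \left(15 + 20\right) \left(15 - 16\right) 31\right)}{-1160 + 299} = \frac{468 - \left(-726 + 6 \cdot 35 \left(-1\right) 31\right)}{-861} = - \frac{468 - \left(-726 - 6510\right)}{861} = - \frac{468 + \left(-18 + 744 + 6510\right)}{861} = - \frac{468 + 7236}{861} = \left(- \frac{1}{861}\right) 7704 = - \frac{2568}{287}$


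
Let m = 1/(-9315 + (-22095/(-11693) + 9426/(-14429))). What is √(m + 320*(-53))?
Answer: I*√41879418714006354161700946386/1571402346018 ≈ 130.23*I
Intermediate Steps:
m = -168718297/1571402346018 (m = 1/(-9315 + (-22095*(-1/11693) + 9426*(-1/14429))) = 1/(-9315 + (22095/11693 - 9426/14429)) = 1/(-9315 + 208590537/168718297) = 1/(-1571402346018/168718297) = -168718297/1571402346018 ≈ -0.00010737)
√(m + 320*(-53)) = √(-168718297/1571402346018 + 320*(-53)) = √(-168718297/1571402346018 - 16960) = √(-26650983957183577/1571402346018) = I*√41879418714006354161700946386/1571402346018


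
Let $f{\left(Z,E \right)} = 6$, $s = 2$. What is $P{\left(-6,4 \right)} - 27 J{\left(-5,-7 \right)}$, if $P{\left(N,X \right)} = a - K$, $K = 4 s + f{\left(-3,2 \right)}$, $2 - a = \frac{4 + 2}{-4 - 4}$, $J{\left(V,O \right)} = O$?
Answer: $\frac{711}{4} \approx 177.75$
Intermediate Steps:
$a = \frac{11}{4}$ ($a = 2 - \frac{4 + 2}{-4 - 4} = 2 - \frac{6}{-8} = 2 - 6 \left(- \frac{1}{8}\right) = 2 - - \frac{3}{4} = 2 + \frac{3}{4} = \frac{11}{4} \approx 2.75$)
$K = 14$ ($K = 4 \cdot 2 + 6 = 8 + 6 = 14$)
$P{\left(N,X \right)} = - \frac{45}{4}$ ($P{\left(N,X \right)} = \frac{11}{4} - 14 = - \frac{45}{4}$)
$P{\left(-6,4 \right)} - 27 J{\left(-5,-7 \right)} = - \frac{45}{4} - -189 = - \frac{45}{4} + 189 = \frac{711}{4}$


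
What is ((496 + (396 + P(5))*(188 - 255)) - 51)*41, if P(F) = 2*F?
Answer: -1097037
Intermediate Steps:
((496 + (396 + P(5))*(188 - 255)) - 51)*41 = ((496 + (396 + 2*5)*(188 - 255)) - 51)*41 = ((496 + (396 + 10)*(-67)) - 51)*41 = ((496 + 406*(-67)) - 51)*41 = ((496 - 27202) - 51)*41 = (-26706 - 51)*41 = -26757*41 = -1097037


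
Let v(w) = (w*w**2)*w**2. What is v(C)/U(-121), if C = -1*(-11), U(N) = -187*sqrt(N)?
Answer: 1331*I/17 ≈ 78.294*I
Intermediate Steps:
C = 11
v(w) = w**5 (v(w) = w**3*w**2 = w**5)
v(C)/U(-121) = 11**5/((-2057*I)) = 161051/((-2057*I)) = 161051*(I/2057) = 1331*I/17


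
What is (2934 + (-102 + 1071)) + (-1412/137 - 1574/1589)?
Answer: 847196473/217693 ≈ 3891.7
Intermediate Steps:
(2934 + (-102 + 1071)) + (-1412/137 - 1574/1589) = (2934 + 969) + (-1412*1/137 - 1574*1/1589) = 3903 + (-1412/137 - 1574/1589) = 3903 - 2459306/217693 = 847196473/217693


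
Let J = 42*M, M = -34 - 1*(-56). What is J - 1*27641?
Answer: -26717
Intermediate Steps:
M = 22 (M = -34 + 56 = 22)
J = 924 (J = 42*22 = 924)
J - 1*27641 = 924 - 1*27641 = 924 - 27641 = -26717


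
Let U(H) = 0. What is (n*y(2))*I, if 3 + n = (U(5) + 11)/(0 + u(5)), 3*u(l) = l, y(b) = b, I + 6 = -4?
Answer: -72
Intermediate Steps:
I = -10 (I = -6 - 4 = -10)
u(l) = l/3
n = 18/5 (n = -3 + (0 + 11)/(0 + (⅓)*5) = -3 + 11/(0 + 5/3) = -3 + 11/(5/3) = -3 + 11*(⅗) = -3 + 33/5 = 18/5 ≈ 3.6000)
(n*y(2))*I = ((18/5)*2)*(-10) = (36/5)*(-10) = -72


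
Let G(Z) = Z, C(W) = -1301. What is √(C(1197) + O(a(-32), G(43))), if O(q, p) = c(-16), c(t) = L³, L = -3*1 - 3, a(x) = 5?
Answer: I*√1517 ≈ 38.949*I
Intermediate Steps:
L = -6 (L = -3 - 3 = -6)
c(t) = -216 (c(t) = (-6)³ = -216)
O(q, p) = -216
√(C(1197) + O(a(-32), G(43))) = √(-1301 - 216) = √(-1517) = I*√1517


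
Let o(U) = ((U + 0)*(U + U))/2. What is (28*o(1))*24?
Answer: 672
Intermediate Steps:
o(U) = U² (o(U) = (U*(2*U))*(½) = (2*U²)*(½) = U²)
(28*o(1))*24 = (28*1²)*24 = (28*1)*24 = 28*24 = 672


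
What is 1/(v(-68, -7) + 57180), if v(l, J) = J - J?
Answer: 1/57180 ≈ 1.7489e-5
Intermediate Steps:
v(l, J) = 0
1/(v(-68, -7) + 57180) = 1/(0 + 57180) = 1/57180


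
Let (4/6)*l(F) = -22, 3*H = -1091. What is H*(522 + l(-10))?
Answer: -177833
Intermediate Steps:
H = -1091/3 (H = (⅓)*(-1091) = -1091/3 ≈ -363.67)
l(F) = -33 (l(F) = (3/2)*(-22) = -33)
H*(522 + l(-10)) = -1091*(522 - 33)/3 = -1091/3*489 = -177833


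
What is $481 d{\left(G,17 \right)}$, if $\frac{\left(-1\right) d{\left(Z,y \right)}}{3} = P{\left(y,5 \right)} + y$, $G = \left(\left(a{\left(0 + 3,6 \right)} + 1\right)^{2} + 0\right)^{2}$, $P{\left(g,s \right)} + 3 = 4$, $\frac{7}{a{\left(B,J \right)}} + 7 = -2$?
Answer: $-25974$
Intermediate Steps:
$a{\left(B,J \right)} = - \frac{7}{9}$ ($a{\left(B,J \right)} = \frac{7}{-7 - 2} = \frac{7}{-9} = 7 \left(- \frac{1}{9}\right) = - \frac{7}{9}$)
$P{\left(g,s \right)} = 1$ ($P{\left(g,s \right)} = -3 + 4 = 1$)
$G = \frac{16}{6561}$ ($G = \left(\left(- \frac{7}{9} + 1\right)^{2} + 0\right)^{2} = \left(\left(\frac{2}{9}\right)^{2} + 0\right)^{2} = \left(\frac{4}{81} + 0\right)^{2} = \left(\frac{4}{81}\right)^{2} = \frac{16}{6561} \approx 0.0024387$)
$d{\left(Z,y \right)} = -3 - 3 y$ ($d{\left(Z,y \right)} = - 3 \left(1 + y\right) = -3 - 3 y$)
$481 d{\left(G,17 \right)} = 481 \left(-3 - 51\right) = 481 \left(-54\right) = -25974$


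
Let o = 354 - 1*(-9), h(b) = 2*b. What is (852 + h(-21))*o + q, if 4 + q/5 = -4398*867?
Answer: -18771320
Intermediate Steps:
o = 363 (o = 354 + 9 = 363)
q = -19065350 (q = -20 + 5*(-4398*867) = -20 + 5*(-3813066) = -20 - 19065330 = -19065350)
(852 + h(-21))*o + q = (852 + 2*(-21))*363 - 19065350 = (852 - 42)*363 - 19065350 = 810*363 - 19065350 = 294030 - 19065350 = -18771320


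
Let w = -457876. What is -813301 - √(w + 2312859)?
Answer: -813301 - √1854983 ≈ -8.1466e+5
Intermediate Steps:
-813301 - √(w + 2312859) = -813301 - √(-457876 + 2312859) = -813301 - √1854983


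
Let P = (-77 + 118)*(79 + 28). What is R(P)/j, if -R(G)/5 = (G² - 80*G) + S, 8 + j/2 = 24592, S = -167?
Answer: -47236605/24584 ≈ -1921.4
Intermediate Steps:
P = 4387 (P = 41*107 = 4387)
j = 49168 (j = -16 + 2*24592 = -16 + 49184 = 49168)
R(G) = 835 - 5*G² + 400*G (R(G) = -5*((G² - 80*G) - 167) = -5*(-167 + G² - 80*G) = 835 - 5*G² + 400*G)
R(P)/j = (835 - 5*4387² + 400*4387)/49168 = (835 - 5*19245769 + 1754800)*(1/49168) = (835 - 96228845 + 1754800)*(1/49168) = -94473210*1/49168 = -47236605/24584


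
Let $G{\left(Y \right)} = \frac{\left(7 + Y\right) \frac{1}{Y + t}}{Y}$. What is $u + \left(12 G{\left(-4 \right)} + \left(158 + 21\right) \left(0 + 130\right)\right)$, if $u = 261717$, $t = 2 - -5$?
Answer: $284984$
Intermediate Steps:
$t = 7$ ($t = 2 + 5 = 7$)
$G{\left(Y \right)} = \frac{1}{Y}$ ($G{\left(Y \right)} = \frac{\left(7 + Y\right) \frac{1}{Y + 7}}{Y} = \frac{\left(7 + Y\right) \frac{1}{7 + Y}}{Y} = 1 \frac{1}{Y} = \frac{1}{Y}$)
$u + \left(12 G{\left(-4 \right)} + \left(158 + 21\right) \left(0 + 130\right)\right) = 261717 + \left(\frac{12}{-4} + \left(158 + 21\right) \left(0 + 130\right)\right) = 261717 + \left(12 \left(- \frac{1}{4}\right) + 179 \cdot 130\right) = 261717 + \left(-3 + 23270\right) = 261717 + 23267 = 284984$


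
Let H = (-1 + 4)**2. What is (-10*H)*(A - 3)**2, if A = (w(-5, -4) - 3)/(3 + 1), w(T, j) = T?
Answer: -2250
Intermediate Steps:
H = 9 (H = 3**2 = 9)
A = -2 (A = (-5 - 3)/(3 + 1) = -8/4 = -8*1/4 = -2)
(-10*H)*(A - 3)**2 = (-10*9)*(-2 - 3)**2 = -90*(-5)**2 = -90*25 = -2250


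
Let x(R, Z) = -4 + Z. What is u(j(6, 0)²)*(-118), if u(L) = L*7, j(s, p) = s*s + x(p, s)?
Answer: -1192744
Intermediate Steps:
j(s, p) = -4 + s + s² (j(s, p) = s*s + (-4 + s) = s² + (-4 + s) = -4 + s + s²)
u(L) = 7*L
u(j(6, 0)²)*(-118) = (7*(-4 + 6 + 6²)²)*(-118) = (7*(-4 + 6 + 36)²)*(-118) = (7*38²)*(-118) = (7*1444)*(-118) = 10108*(-118) = -1192744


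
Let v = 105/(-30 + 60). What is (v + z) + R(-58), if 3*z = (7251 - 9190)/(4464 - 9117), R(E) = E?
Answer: -1517653/27918 ≈ -54.361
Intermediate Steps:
v = 7/2 (v = 105/30 = 105*(1/30) = 7/2 ≈ 3.5000)
z = 1939/13959 (z = ((7251 - 9190)/(4464 - 9117))/3 = (-1939/(-4653))/3 = (-1939*(-1/4653))/3 = (⅓)*(1939/4653) = 1939/13959 ≈ 0.13891)
(v + z) + R(-58) = (7/2 + 1939/13959) - 58 = 101591/27918 - 58 = -1517653/27918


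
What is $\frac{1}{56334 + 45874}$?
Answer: $\frac{1}{102208} \approx 9.784 \cdot 10^{-6}$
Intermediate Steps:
$\frac{1}{56334 + 45874} = \frac{1}{102208}$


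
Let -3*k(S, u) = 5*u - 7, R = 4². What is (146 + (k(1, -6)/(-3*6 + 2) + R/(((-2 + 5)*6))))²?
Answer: 442723681/20736 ≈ 21351.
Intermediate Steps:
R = 16
k(S, u) = 7/3 - 5*u/3 (k(S, u) = -(5*u - 7)/3 = -(-7 + 5*u)/3 = 7/3 - 5*u/3)
(146 + (k(1, -6)/(-3*6 + 2) + R/(((-2 + 5)*6))))² = (146 + ((7/3 - 5/3*(-6))/(-3*6 + 2) + 16/(((-2 + 5)*6))))² = (146 + ((7/3 + 10)/(-18 + 2) + 16/((3*6))))² = (146 + ((37/3)/(-16) + 16/18))² = (146 + ((37/3)*(-1/16) + 16*(1/18)))² = (146 + (-37/48 + 8/9))² = (146 + 17/144)² = (21041/144)² = 442723681/20736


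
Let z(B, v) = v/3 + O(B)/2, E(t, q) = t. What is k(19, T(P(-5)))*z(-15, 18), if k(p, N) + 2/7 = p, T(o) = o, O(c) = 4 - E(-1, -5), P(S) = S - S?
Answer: 2227/14 ≈ 159.07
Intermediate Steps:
P(S) = 0
O(c) = 5 (O(c) = 4 - 1*(-1) = 4 + 1 = 5)
k(p, N) = -2/7 + p
z(B, v) = 5/2 + v/3 (z(B, v) = v/3 + 5/2 = 5/2 + v/3)
k(19, T(P(-5)))*z(-15, 18) = (-2/7 + 19)*(5/2 + (1/3)*18) = 131*(5/2 + 6)/7 = (131/7)*(17/2) = 2227/14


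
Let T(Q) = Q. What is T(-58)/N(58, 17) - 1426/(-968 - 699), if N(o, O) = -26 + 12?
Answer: 58325/11669 ≈ 4.9983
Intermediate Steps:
N(o, O) = -14
T(-58)/N(58, 17) - 1426/(-968 - 699) = -58/(-14) - 1426/(-968 - 699) = -58*(-1/14) - 1426/(-1667) = 29/7 - 1426*(-1/1667) = 29/7 + 1426/1667 = 58325/11669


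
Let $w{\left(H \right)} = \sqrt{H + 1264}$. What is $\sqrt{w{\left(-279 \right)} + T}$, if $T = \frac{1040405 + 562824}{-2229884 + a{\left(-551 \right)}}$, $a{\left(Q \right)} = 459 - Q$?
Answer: $\frac{\sqrt{-3573395434146 + 4967879307876 \sqrt{985}}}{2228874} \approx 5.5376$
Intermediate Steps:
$w{\left(H \right)} = \sqrt{1264 + H}$
$T = - \frac{1603229}{2228874}$ ($T = \frac{1040405 + 562824}{-2229884 + \left(459 - -551\right)} = \frac{1603229}{-2229884 + \left(459 + 551\right)} = \frac{1603229}{-2229884 + 1010} = \frac{1603229}{-2228874} = 1603229 \left(- \frac{1}{2228874}\right) = - \frac{1603229}{2228874} \approx -0.7193$)
$\sqrt{w{\left(-279 \right)} + T} = \sqrt{\sqrt{1264 - 279} - \frac{1603229}{2228874}} = \sqrt{\sqrt{985} - \frac{1603229}{2228874}} = \sqrt{- \frac{1603229}{2228874} + \sqrt{985}}$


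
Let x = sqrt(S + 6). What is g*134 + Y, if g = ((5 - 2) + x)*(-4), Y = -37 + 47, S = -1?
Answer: -1598 - 536*sqrt(5) ≈ -2796.5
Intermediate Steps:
Y = 10
x = sqrt(5) (x = sqrt(-1 + 6) = sqrt(5) ≈ 2.2361)
g = -12 - 4*sqrt(5) (g = ((5 - 2) + sqrt(5))*(-4) = (3 + sqrt(5))*(-4) = -12 - 4*sqrt(5) ≈ -20.944)
g*134 + Y = (-12 - 4*sqrt(5))*134 + 10 = (-1608 - 536*sqrt(5)) + 10 = -1598 - 536*sqrt(5)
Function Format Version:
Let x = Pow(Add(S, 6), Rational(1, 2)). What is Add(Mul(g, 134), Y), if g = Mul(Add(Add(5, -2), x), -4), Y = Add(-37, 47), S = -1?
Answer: Add(-1598, Mul(-536, Pow(5, Rational(1, 2)))) ≈ -2796.5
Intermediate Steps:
Y = 10
x = Pow(5, Rational(1, 2)) (x = Pow(Add(-1, 6), Rational(1, 2)) = Pow(5, Rational(1, 2)) ≈ 2.2361)
g = Add(-12, Mul(-4, Pow(5, Rational(1, 2)))) (g = Mul(Add(Add(5, -2), Pow(5, Rational(1, 2))), -4) = Mul(Add(3, Pow(5, Rational(1, 2))), -4) = Add(-12, Mul(-4, Pow(5, Rational(1, 2)))) ≈ -20.944)
Add(Mul(g, 134), Y) = Add(Mul(Add(-12, Mul(-4, Pow(5, Rational(1, 2)))), 134), 10) = Add(Add(-1608, Mul(-536, Pow(5, Rational(1, 2)))), 10) = Add(-1598, Mul(-536, Pow(5, Rational(1, 2))))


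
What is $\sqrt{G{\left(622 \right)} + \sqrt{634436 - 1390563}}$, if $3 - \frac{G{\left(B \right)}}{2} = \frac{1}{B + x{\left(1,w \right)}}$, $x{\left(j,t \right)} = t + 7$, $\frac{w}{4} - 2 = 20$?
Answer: $\frac{\sqrt{3083100 + 514089 i \sqrt{756127}}}{717} \approx 20.923 + 20.78 i$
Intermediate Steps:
$w = 88$ ($w = 8 + 4 \cdot 20 = 8 + 80 = 88$)
$x{\left(j,t \right)} = 7 + t$
$G{\left(B \right)} = 6 - \frac{2}{95 + B}$ ($G{\left(B \right)} = 6 - \frac{2}{B + \left(7 + 88\right)} = 6 - \frac{2}{B + 95} = 6 - \frac{2}{95 + B}$)
$\sqrt{G{\left(622 \right)} + \sqrt{634436 - 1390563}} = \sqrt{\frac{2 \left(284 + 3 \cdot 622\right)}{95 + 622} + \sqrt{634436 - 1390563}} = \sqrt{\frac{2 \left(284 + 1866\right)}{717} + \sqrt{-756127}} = \sqrt{2 \cdot \frac{1}{717} \cdot 2150 + i \sqrt{756127}} = \sqrt{\frac{4300}{717} + i \sqrt{756127}}$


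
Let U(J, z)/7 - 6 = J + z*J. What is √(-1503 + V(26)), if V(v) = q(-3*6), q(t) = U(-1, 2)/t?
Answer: 95*I*√6/6 ≈ 38.784*I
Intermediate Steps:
U(J, z) = 42 + 7*J + 7*J*z (U(J, z) = 42 + 7*(J + z*J) = 42 + 7*(J + J*z) = 42 + (7*J + 7*J*z) = 42 + 7*J + 7*J*z)
q(t) = 21/t (q(t) = (42 + 7*(-1) + 7*(-1)*2)/t = (42 - 7 - 14)/t = 21/t)
V(v) = -7/6 (V(v) = 21/((-3*6)) = 21/(-18) = 21*(-1/18) = -7/6)
√(-1503 + V(26)) = √(-1503 - 7/6) = √(-9025/6) = 95*I*√6/6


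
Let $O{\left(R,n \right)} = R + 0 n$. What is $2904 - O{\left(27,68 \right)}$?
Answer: $2877$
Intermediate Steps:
$O{\left(R,n \right)} = R$ ($O{\left(R,n \right)} = R + 0 = R$)
$2904 - O{\left(27,68 \right)} = 2904 - 27 = 2877$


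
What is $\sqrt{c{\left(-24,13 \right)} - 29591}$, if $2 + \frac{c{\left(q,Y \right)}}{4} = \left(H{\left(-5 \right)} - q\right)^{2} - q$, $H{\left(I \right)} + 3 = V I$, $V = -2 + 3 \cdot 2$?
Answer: $i \sqrt{29499} \approx 171.75 i$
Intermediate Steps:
$V = 4$ ($V = -2 + 6 = 4$)
$H{\left(I \right)} = -3 + 4 I$
$c{\left(q,Y \right)} = -8 - 4 q + 4 \left(-23 - q\right)^{2}$ ($c{\left(q,Y \right)} = -8 + 4 \left(\left(\left(-3 + 4 \left(-5\right)\right) - q\right)^{2} - q\right) = -8 + 4 \left(\left(\left(-3 - 20\right) - q\right)^{2} - q\right) = -8 + 4 \left(\left(-23 - q\right)^{2} - q\right) = -8 - \left(- 4 \left(-23 - q\right)^{2} + 4 q\right) = -8 - 4 q + 4 \left(-23 - q\right)^{2}$)
$\sqrt{c{\left(-24,13 \right)} - 29591} = \sqrt{\left(-8 - -96 + 4 \left(23 - 24\right)^{2}\right) - 29591} = \sqrt{\left(-8 + 96 + 4 \left(-1\right)^{2}\right) - 29591} = \sqrt{\left(-8 + 96 + 4 \cdot 1\right) - 29591} = \sqrt{\left(-8 + 96 + 4\right) - 29591} = \sqrt{92 - 29591} = \sqrt{-29499} = i \sqrt{29499}$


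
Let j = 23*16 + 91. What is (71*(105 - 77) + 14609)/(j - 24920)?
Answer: -16597/24461 ≈ -0.67851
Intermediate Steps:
j = 459 (j = 368 + 91 = 459)
(71*(105 - 77) + 14609)/(j - 24920) = (71*(105 - 77) + 14609)/(459 - 24920) = (71*28 + 14609)/(-24461) = (1988 + 14609)*(-1/24461) = 16597*(-1/24461) = -16597/24461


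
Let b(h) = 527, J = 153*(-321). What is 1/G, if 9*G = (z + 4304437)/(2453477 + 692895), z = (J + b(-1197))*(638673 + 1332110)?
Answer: -28317348/95748158401 ≈ -0.00029575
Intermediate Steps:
J = -49113
z = -95752462838 (z = (-49113 + 527)*(638673 + 1332110) = -48586*1970783 = -95752462838)
G = -95748158401/28317348 (G = ((-95752462838 + 4304437)/(2453477 + 692895))/9 = (-95748158401/3146372)/9 = (-95748158401*1/3146372)/9 = (1/9)*(-95748158401/3146372) = -95748158401/28317348 ≈ -3381.3)
1/G = 1/(-95748158401/28317348) = -28317348/95748158401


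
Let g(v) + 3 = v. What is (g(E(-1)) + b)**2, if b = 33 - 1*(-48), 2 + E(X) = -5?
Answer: 5041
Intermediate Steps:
E(X) = -7 (E(X) = -2 - 5 = -7)
g(v) = -3 + v
b = 81 (b = 33 + 48 = 81)
(g(E(-1)) + b)**2 = ((-3 - 7) + 81)**2 = (-10 + 81)**2 = 71**2 = 5041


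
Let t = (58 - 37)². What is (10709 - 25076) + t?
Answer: -13926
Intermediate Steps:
t = 441 (t = 21² = 441)
(10709 - 25076) + t = (10709 - 25076) + 441 = -14367 + 441 = -13926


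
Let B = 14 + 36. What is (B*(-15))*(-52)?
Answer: 39000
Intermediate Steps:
B = 50
(B*(-15))*(-52) = (50*(-15))*(-52) = -750*(-52) = 39000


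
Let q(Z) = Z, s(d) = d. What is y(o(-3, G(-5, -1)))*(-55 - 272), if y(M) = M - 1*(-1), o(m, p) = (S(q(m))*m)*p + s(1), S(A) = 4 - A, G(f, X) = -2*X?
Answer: 13080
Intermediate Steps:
o(m, p) = 1 + m*p*(4 - m) (o(m, p) = ((4 - m)*m)*p + 1 = (m*(4 - m))*p + 1 = m*p*(4 - m) + 1 = 1 + m*p*(4 - m))
y(M) = 1 + M (y(M) = M + 1 = 1 + M)
y(o(-3, G(-5, -1)))*(-55 - 272) = (1 + (1 - 1*(-3)*(-2*(-1))*(-4 - 3)))*(-55 - 272) = (1 + (1 - 1*(-3)*2*(-7)))*(-327) = (1 + (1 - 42))*(-327) = (1 - 41)*(-327) = -40*(-327) = 13080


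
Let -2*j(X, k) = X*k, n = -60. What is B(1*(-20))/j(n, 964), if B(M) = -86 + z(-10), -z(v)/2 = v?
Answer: -11/4820 ≈ -0.0022822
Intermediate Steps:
z(v) = -2*v
j(X, k) = -X*k/2
B(M) = -66 (B(M) = -86 - 2*(-10) = -86 + 20 = -66)
B(1*(-20))/j(n, 964) = -66/((-1/2*(-60)*964)) = -66/28920 = -66*1/28920 = -11/4820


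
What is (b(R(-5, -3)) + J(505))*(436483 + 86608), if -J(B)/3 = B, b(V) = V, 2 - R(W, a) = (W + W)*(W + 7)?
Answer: -780974863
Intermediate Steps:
R(W, a) = 2 - 2*W*(7 + W) (R(W, a) = 2 - (W + W)*(W + 7) = 2 - 2*W*(7 + W))
J(B) = -3*B
(b(R(-5, -3)) + J(505))*(436483 + 86608) = ((2 - 14*(-5) - 2*(-5)**2) - 3*505)*(436483 + 86608) = ((2 + 70 - 2*25) - 1515)*523091 = ((2 + 70 - 50) - 1515)*523091 = (22 - 1515)*523091 = -1493*523091 = -780974863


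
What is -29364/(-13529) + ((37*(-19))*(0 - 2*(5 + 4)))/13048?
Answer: 277168719/88263196 ≈ 3.1403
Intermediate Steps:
-29364/(-13529) + ((37*(-19))*(0 - 2*(5 + 4)))/13048 = -29364*(-1/13529) - 703*(0 - 2*9)*(1/13048) = 29364/13529 - 703*(0 - 18)*(1/13048) = 29364/13529 - 703*(-18)*(1/13048) = 29364/13529 + 12654*(1/13048) = 29364/13529 + 6327/6524 = 277168719/88263196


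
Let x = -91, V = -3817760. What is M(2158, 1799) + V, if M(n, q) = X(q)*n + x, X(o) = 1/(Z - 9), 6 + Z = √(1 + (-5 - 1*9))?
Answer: -454340454/119 - 1079*I*√13/119 ≈ -3.818e+6 - 32.692*I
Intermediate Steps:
Z = -6 + I*√13 (Z = -6 + √(1 + (-5 - 1*9)) = -6 + √(1 + (-5 - 9)) = -6 + √(1 - 14) = -6 + √(-13) = -6 + I*√13 ≈ -6.0 + 3.6056*I)
X(o) = 1/(-15 + I*√13) (X(o) = 1/((-6 + I*√13) - 9) = 1/(-15 + I*√13))
M(n, q) = -91 + n*(-15/238 - I*√13/238) (M(n, q) = (-15/238 - I*√13/238)*n - 91 = n*(-15/238 - I*√13/238) - 91 = -91 + n*(-15/238 - I*√13/238))
M(2158, 1799) + V = (-91 - 15/238*2158 - 1/238*I*2158*√13) - 3817760 = (-91 - 16185/119 - 1079*I*√13/119) - 3817760 = (-27014/119 - 1079*I*√13/119) - 3817760 = -454340454/119 - 1079*I*√13/119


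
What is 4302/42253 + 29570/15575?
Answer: 263284972/131618095 ≈ 2.0004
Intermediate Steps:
4302/42253 + 29570/15575 = 4302*(1/42253) + 29570*(1/15575) = 4302/42253 + 5914/3115 = 263284972/131618095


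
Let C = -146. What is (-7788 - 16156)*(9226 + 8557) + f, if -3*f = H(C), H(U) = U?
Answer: -1277388310/3 ≈ -4.2580e+8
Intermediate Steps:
f = 146/3 (f = -1/3*(-146) = 146/3 ≈ 48.667)
(-7788 - 16156)*(9226 + 8557) + f = (-7788 - 16156)*(9226 + 8557) + 146/3 = -23944*17783 + 146/3 = -425796152 + 146/3 = -1277388310/3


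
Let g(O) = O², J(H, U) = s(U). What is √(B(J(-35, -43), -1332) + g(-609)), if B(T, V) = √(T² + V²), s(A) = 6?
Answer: √(370881 + 6*√49285) ≈ 610.09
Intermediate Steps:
J(H, U) = 6
√(B(J(-35, -43), -1332) + g(-609)) = √(√(6² + (-1332)²) + (-609)²) = √(√(36 + 1774224) + 370881) = √(√1774260 + 370881) = √(6*√49285 + 370881) = √(370881 + 6*√49285)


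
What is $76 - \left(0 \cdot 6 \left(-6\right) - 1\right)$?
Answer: $77$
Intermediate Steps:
$76 - \left(0 \cdot 6 \left(-6\right) - 1\right) = 76 - \left(0 \left(-6\right) - 1\right) = 76 - \left(0 - 1\right) = 76 - -1 = 76 + 1 = 77$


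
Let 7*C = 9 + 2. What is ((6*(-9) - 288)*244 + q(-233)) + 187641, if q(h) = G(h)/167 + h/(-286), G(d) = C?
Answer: 34835537985/334334 ≈ 1.0419e+5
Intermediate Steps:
C = 11/7 (C = (9 + 2)/7 = (⅐)*11 = 11/7 ≈ 1.5714)
G(d) = 11/7
q(h) = 11/1169 - h/286 (q(h) = (11/7)/167 + h/(-286) = (11/7)*(1/167) + h*(-1/286) = 11/1169 - h/286)
((6*(-9) - 288)*244 + q(-233)) + 187641 = ((6*(-9) - 288)*244 + (11/1169 - 1/286*(-233))) + 187641 = ((-54 - 288)*244 + (11/1169 + 233/286)) + 187641 = (-342*244 + 275523/334334) + 187641 = (-83448 + 275523/334334) + 187641 = -27899228109/334334 + 187641 = 34835537985/334334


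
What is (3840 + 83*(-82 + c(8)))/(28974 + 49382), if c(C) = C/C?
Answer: -2883/78356 ≈ -0.036794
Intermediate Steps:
c(C) = 1
(3840 + 83*(-82 + c(8)))/(28974 + 49382) = (3840 + 83*(-82 + 1))/(28974 + 49382) = (3840 + 83*(-81))/78356 = (3840 - 6723)*(1/78356) = -2883*1/78356 = -2883/78356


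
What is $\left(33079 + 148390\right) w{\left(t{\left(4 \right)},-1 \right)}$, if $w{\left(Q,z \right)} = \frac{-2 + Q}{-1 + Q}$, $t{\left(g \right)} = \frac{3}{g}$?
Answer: $907345$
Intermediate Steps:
$w{\left(Q,z \right)} = \frac{-2 + Q}{-1 + Q}$
$\left(33079 + 148390\right) w{\left(t{\left(4 \right)},-1 \right)} = \left(33079 + 148390\right) \frac{-2 + \frac{3}{4}}{-1 + \frac{3}{4}} = 181469 \frac{-2 + 3 \cdot \frac{1}{4}}{-1 + 3 \cdot \frac{1}{4}} = 181469 \frac{-2 + \frac{3}{4}}{-1 + \frac{3}{4}} = 181469 \frac{1}{- \frac{1}{4}} \left(- \frac{5}{4}\right) = 181469 \left(\left(-4\right) \left(- \frac{5}{4}\right)\right) = 181469 \cdot 5 = 907345$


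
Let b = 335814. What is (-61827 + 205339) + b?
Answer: 479326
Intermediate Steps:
(-61827 + 205339) + b = (-61827 + 205339) + 335814 = 143512 + 335814 = 479326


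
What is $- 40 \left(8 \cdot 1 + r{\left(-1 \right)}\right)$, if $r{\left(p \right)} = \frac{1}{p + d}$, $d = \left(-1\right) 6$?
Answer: $- \frac{2200}{7} \approx -314.29$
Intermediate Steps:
$d = -6$
$r{\left(p \right)} = \frac{1}{-6 + p}$ ($r{\left(p \right)} = \frac{1}{p - 6} = \frac{1}{-6 + p}$)
$- 40 \left(8 \cdot 1 + r{\left(-1 \right)}\right) = - 40 \left(8 \cdot 1 + \frac{1}{-6 - 1}\right) = - 40 \left(8 + \frac{1}{-7}\right) = - 40 \left(8 - \frac{1}{7}\right) = \left(-40\right) \frac{55}{7} = - \frac{2200}{7}$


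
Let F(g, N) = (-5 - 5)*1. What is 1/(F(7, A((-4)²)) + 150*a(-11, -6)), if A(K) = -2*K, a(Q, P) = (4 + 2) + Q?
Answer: -1/760 ≈ -0.0013158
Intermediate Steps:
a(Q, P) = 6 + Q
F(g, N) = -10 (F(g, N) = -10*1 = -10)
1/(F(7, A((-4)²)) + 150*a(-11, -6)) = 1/(-10 + 150*(6 - 11)) = 1/(-10 + 150*(-5)) = 1/(-10 - 750) = 1/(-760) = -1/760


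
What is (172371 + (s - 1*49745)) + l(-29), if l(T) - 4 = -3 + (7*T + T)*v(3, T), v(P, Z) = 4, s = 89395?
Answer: 211094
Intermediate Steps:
l(T) = 1 + 32*T (l(T) = 4 + (-3 + (7*T + T)*4) = 4 + (-3 + (8*T)*4) = 4 + (-3 + 32*T) = 1 + 32*T)
(172371 + (s - 1*49745)) + l(-29) = (172371 + (89395 - 1*49745)) + (1 + 32*(-29)) = (172371 + (89395 - 49745)) + (1 - 928) = (172371 + 39650) - 927 = 212021 - 927 = 211094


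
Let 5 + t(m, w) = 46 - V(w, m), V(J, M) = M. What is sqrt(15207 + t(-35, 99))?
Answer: sqrt(15283) ≈ 123.62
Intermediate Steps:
t(m, w) = 41 - m (t(m, w) = -5 + (46 - m) = 41 - m)
sqrt(15207 + t(-35, 99)) = sqrt(15207 + (41 - 1*(-35))) = sqrt(15207 + (41 + 35)) = sqrt(15207 + 76) = sqrt(15283)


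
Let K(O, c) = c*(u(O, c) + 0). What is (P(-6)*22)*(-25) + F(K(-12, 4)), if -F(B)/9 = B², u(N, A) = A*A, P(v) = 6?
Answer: -40164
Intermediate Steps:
u(N, A) = A²
K(O, c) = c³ (K(O, c) = c*(c² + 0) = c*c² = c³)
F(B) = -9*B²
(P(-6)*22)*(-25) + F(K(-12, 4)) = (6*22)*(-25) - 9*(4³)² = 132*(-25) - 9*64² = -3300 - 9*4096 = -3300 - 36864 = -40164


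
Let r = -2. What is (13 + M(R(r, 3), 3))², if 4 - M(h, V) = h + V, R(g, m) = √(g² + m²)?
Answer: (14 - √13)² ≈ 108.04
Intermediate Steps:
M(h, V) = 4 - V - h (M(h, V) = 4 - (h + V) = 4 - (V + h) = 4 + (-V - h) = 4 - V - h)
(13 + M(R(r, 3), 3))² = (13 + (4 - 1*3 - √((-2)² + 3²)))² = (13 + (4 - 3 - √(4 + 9)))² = (13 + (4 - 3 - √13))² = (13 + (1 - √13))² = (14 - √13)²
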